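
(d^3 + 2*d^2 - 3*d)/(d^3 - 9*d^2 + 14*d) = (d^2 + 2*d - 3)/(d^2 - 9*d + 14)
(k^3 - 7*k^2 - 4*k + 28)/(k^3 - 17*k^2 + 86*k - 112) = (k + 2)/(k - 8)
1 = 1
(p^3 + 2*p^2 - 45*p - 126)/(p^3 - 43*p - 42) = (p + 3)/(p + 1)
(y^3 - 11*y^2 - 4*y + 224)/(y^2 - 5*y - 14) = (y^2 - 4*y - 32)/(y + 2)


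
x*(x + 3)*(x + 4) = x^3 + 7*x^2 + 12*x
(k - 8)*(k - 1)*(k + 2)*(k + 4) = k^4 - 3*k^3 - 38*k^2 - 24*k + 64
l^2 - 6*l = l*(l - 6)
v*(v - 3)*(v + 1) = v^3 - 2*v^2 - 3*v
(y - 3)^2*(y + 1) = y^3 - 5*y^2 + 3*y + 9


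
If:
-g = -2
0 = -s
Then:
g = 2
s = 0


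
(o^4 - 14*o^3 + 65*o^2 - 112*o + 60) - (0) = o^4 - 14*o^3 + 65*o^2 - 112*o + 60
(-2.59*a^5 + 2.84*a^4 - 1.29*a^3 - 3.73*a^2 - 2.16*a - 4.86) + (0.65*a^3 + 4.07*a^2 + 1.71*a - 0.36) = -2.59*a^5 + 2.84*a^4 - 0.64*a^3 + 0.34*a^2 - 0.45*a - 5.22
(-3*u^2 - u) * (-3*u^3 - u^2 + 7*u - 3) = 9*u^5 + 6*u^4 - 20*u^3 + 2*u^2 + 3*u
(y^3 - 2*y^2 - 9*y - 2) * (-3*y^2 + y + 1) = -3*y^5 + 7*y^4 + 26*y^3 - 5*y^2 - 11*y - 2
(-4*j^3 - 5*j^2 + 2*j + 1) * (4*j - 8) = -16*j^4 + 12*j^3 + 48*j^2 - 12*j - 8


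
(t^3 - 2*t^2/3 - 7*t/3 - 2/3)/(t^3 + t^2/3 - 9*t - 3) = (t^2 - t - 2)/(t^2 - 9)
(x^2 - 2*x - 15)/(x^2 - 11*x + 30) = (x + 3)/(x - 6)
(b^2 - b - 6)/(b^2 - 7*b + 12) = (b + 2)/(b - 4)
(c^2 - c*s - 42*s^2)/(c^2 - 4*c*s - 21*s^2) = (c + 6*s)/(c + 3*s)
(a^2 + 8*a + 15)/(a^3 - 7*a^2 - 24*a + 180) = (a + 3)/(a^2 - 12*a + 36)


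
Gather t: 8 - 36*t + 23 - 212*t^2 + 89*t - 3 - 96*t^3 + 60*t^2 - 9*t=-96*t^3 - 152*t^2 + 44*t + 28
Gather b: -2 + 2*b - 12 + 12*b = 14*b - 14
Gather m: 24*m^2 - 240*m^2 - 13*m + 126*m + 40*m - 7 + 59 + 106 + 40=-216*m^2 + 153*m + 198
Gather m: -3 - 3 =-6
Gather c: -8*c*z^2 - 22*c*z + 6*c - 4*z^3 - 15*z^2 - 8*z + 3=c*(-8*z^2 - 22*z + 6) - 4*z^3 - 15*z^2 - 8*z + 3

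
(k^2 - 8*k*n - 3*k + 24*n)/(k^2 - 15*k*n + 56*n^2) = (k - 3)/(k - 7*n)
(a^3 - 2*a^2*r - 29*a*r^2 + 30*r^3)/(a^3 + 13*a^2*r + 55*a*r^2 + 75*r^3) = (a^2 - 7*a*r + 6*r^2)/(a^2 + 8*a*r + 15*r^2)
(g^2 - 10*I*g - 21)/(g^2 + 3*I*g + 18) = (g - 7*I)/(g + 6*I)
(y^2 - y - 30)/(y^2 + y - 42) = (y + 5)/(y + 7)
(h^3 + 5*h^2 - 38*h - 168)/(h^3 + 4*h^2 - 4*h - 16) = (h^2 + h - 42)/(h^2 - 4)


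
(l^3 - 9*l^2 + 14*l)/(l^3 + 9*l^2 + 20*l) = (l^2 - 9*l + 14)/(l^2 + 9*l + 20)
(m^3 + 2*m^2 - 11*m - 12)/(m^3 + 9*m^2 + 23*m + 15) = (m^2 + m - 12)/(m^2 + 8*m + 15)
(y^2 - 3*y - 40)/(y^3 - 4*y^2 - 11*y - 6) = (-y^2 + 3*y + 40)/(-y^3 + 4*y^2 + 11*y + 6)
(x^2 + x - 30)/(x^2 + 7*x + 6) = (x - 5)/(x + 1)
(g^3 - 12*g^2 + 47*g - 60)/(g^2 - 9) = (g^2 - 9*g + 20)/(g + 3)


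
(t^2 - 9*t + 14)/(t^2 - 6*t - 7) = (t - 2)/(t + 1)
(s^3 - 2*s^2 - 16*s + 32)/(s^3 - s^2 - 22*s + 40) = (s + 4)/(s + 5)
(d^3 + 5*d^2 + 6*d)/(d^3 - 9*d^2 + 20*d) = (d^2 + 5*d + 6)/(d^2 - 9*d + 20)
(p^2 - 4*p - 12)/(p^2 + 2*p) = (p - 6)/p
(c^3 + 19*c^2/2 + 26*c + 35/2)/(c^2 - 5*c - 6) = (2*c^2 + 17*c + 35)/(2*(c - 6))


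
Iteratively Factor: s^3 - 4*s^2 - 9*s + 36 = (s - 4)*(s^2 - 9) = (s - 4)*(s - 3)*(s + 3)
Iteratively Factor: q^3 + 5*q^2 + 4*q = (q + 4)*(q^2 + q) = (q + 1)*(q + 4)*(q)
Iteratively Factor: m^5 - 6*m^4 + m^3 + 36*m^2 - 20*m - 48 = (m - 4)*(m^4 - 2*m^3 - 7*m^2 + 8*m + 12) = (m - 4)*(m + 2)*(m^3 - 4*m^2 + m + 6) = (m - 4)*(m + 1)*(m + 2)*(m^2 - 5*m + 6) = (m - 4)*(m - 3)*(m + 1)*(m + 2)*(m - 2)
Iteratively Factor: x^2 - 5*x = (x - 5)*(x)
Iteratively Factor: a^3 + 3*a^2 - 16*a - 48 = (a + 3)*(a^2 - 16) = (a - 4)*(a + 3)*(a + 4)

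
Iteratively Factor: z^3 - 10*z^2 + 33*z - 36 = (z - 3)*(z^2 - 7*z + 12) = (z - 3)^2*(z - 4)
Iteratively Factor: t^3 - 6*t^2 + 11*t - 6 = (t - 3)*(t^2 - 3*t + 2) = (t - 3)*(t - 1)*(t - 2)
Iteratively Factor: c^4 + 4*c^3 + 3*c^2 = (c + 1)*(c^3 + 3*c^2) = c*(c + 1)*(c^2 + 3*c) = c^2*(c + 1)*(c + 3)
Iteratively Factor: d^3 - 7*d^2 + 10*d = (d - 5)*(d^2 - 2*d) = d*(d - 5)*(d - 2)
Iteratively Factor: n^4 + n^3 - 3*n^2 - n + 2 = (n + 1)*(n^3 - 3*n + 2) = (n + 1)*(n + 2)*(n^2 - 2*n + 1) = (n - 1)*(n + 1)*(n + 2)*(n - 1)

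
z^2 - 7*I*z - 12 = (z - 4*I)*(z - 3*I)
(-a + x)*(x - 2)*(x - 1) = -a*x^2 + 3*a*x - 2*a + x^3 - 3*x^2 + 2*x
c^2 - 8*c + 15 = (c - 5)*(c - 3)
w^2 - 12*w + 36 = (w - 6)^2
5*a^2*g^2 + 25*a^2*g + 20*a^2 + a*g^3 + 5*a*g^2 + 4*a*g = (5*a + g)*(g + 4)*(a*g + a)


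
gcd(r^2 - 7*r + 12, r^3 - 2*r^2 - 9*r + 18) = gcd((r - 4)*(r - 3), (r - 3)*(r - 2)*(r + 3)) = r - 3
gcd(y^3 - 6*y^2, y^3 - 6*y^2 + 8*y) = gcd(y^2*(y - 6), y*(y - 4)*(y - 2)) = y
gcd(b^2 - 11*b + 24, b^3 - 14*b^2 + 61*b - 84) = b - 3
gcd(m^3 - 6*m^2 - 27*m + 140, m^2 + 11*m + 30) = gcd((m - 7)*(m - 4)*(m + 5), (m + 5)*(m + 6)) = m + 5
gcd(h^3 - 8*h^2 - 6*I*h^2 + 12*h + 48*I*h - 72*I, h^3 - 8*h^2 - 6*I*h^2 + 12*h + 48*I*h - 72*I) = h^3 + h^2*(-8 - 6*I) + h*(12 + 48*I) - 72*I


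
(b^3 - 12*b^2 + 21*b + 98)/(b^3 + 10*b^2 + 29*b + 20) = (b^3 - 12*b^2 + 21*b + 98)/(b^3 + 10*b^2 + 29*b + 20)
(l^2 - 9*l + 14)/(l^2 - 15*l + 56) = (l - 2)/(l - 8)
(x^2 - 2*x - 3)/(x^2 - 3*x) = (x + 1)/x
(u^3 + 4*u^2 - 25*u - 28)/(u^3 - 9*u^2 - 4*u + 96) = (u^2 + 8*u + 7)/(u^2 - 5*u - 24)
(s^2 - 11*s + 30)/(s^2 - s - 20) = (s - 6)/(s + 4)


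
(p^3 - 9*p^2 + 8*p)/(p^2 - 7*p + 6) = p*(p - 8)/(p - 6)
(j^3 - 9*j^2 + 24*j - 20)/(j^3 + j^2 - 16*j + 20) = (j - 5)/(j + 5)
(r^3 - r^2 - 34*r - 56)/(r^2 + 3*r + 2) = (r^2 - 3*r - 28)/(r + 1)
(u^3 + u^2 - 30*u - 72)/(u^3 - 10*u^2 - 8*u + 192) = (u + 3)/(u - 8)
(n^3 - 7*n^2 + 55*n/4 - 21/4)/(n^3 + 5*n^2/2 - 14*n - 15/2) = (4*n^2 - 16*n + 7)/(2*(2*n^2 + 11*n + 5))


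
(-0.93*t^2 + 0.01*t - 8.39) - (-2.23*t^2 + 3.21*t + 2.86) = 1.3*t^2 - 3.2*t - 11.25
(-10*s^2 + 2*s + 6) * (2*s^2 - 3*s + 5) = -20*s^4 + 34*s^3 - 44*s^2 - 8*s + 30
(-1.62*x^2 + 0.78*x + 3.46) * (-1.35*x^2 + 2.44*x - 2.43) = 2.187*x^4 - 5.0058*x^3 + 1.1688*x^2 + 6.547*x - 8.4078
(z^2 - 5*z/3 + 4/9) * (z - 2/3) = z^3 - 7*z^2/3 + 14*z/9 - 8/27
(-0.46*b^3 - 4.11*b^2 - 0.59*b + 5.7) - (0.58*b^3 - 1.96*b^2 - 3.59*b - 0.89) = -1.04*b^3 - 2.15*b^2 + 3.0*b + 6.59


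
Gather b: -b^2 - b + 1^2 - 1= -b^2 - b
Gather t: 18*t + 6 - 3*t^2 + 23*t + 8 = -3*t^2 + 41*t + 14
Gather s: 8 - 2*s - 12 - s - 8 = -3*s - 12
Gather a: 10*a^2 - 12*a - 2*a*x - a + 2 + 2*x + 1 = 10*a^2 + a*(-2*x - 13) + 2*x + 3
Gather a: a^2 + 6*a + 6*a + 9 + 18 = a^2 + 12*a + 27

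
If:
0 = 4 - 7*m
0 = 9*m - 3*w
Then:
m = 4/7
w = 12/7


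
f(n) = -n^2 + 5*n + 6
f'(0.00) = 5.00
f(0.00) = 6.00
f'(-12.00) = 29.00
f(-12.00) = -198.00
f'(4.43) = -3.86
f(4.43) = 8.53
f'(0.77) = 3.46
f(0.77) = 9.26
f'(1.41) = 2.18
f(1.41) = 11.06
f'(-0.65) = 6.30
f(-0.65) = 2.33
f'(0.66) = 3.68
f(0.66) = 8.86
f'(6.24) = -7.48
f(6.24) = -1.74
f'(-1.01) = 7.02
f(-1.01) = -0.07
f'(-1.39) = 7.78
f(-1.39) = -2.88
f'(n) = 5 - 2*n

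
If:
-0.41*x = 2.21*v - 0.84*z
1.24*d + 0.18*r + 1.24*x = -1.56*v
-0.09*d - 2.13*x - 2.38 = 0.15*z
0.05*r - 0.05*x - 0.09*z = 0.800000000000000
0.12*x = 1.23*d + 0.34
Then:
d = -0.37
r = 12.48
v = -0.35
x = -1.00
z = -1.40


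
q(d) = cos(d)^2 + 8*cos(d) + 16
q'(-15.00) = 4.21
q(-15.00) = 10.50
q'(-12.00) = -5.20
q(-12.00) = 23.46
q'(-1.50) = 8.12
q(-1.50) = 16.57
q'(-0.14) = 1.39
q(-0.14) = 24.90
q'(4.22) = 6.22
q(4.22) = 12.44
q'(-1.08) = 7.89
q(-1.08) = 19.99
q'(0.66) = -5.87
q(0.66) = 22.94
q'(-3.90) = -4.50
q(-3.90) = 10.72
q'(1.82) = -7.27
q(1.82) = 14.09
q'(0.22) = -2.17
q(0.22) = 24.76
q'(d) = -2*sin(d)*cos(d) - 8*sin(d)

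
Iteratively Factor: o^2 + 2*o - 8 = (o + 4)*(o - 2)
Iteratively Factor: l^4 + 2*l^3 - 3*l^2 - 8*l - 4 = (l + 2)*(l^3 - 3*l - 2) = (l - 2)*(l + 2)*(l^2 + 2*l + 1) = (l - 2)*(l + 1)*(l + 2)*(l + 1)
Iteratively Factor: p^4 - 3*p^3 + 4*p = (p)*(p^3 - 3*p^2 + 4) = p*(p - 2)*(p^2 - p - 2) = p*(p - 2)*(p + 1)*(p - 2)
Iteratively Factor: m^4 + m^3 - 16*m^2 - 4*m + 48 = (m + 2)*(m^3 - m^2 - 14*m + 24) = (m - 3)*(m + 2)*(m^2 + 2*m - 8) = (m - 3)*(m + 2)*(m + 4)*(m - 2)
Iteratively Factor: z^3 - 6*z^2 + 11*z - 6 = (z - 3)*(z^2 - 3*z + 2) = (z - 3)*(z - 1)*(z - 2)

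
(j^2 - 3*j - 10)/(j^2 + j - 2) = (j - 5)/(j - 1)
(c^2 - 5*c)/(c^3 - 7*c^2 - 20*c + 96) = c*(c - 5)/(c^3 - 7*c^2 - 20*c + 96)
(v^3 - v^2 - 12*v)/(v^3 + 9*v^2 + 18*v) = (v - 4)/(v + 6)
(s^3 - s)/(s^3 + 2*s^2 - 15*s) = (s^2 - 1)/(s^2 + 2*s - 15)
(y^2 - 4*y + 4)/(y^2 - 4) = (y - 2)/(y + 2)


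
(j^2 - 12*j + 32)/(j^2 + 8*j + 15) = (j^2 - 12*j + 32)/(j^2 + 8*j + 15)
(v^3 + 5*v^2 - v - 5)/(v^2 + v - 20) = (v^2 - 1)/(v - 4)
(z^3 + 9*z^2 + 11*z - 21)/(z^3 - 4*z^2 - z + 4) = (z^2 + 10*z + 21)/(z^2 - 3*z - 4)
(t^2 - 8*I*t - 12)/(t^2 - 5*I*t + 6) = (t - 2*I)/(t + I)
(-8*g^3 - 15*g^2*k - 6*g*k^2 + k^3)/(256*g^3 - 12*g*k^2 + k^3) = (-g^2 - 2*g*k - k^2)/(32*g^2 + 4*g*k - k^2)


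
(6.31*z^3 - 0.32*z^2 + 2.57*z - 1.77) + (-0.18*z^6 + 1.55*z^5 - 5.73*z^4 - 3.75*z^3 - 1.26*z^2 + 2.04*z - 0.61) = -0.18*z^6 + 1.55*z^5 - 5.73*z^4 + 2.56*z^3 - 1.58*z^2 + 4.61*z - 2.38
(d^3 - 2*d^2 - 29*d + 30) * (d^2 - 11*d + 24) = d^5 - 13*d^4 + 17*d^3 + 301*d^2 - 1026*d + 720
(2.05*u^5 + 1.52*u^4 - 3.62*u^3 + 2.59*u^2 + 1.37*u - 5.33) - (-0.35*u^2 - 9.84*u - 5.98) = 2.05*u^5 + 1.52*u^4 - 3.62*u^3 + 2.94*u^2 + 11.21*u + 0.65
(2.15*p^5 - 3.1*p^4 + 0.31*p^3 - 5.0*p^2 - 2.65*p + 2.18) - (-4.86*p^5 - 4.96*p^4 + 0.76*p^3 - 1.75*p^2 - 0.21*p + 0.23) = 7.01*p^5 + 1.86*p^4 - 0.45*p^3 - 3.25*p^2 - 2.44*p + 1.95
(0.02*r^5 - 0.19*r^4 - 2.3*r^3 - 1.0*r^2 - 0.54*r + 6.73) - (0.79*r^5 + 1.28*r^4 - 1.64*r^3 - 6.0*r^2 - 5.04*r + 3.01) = -0.77*r^5 - 1.47*r^4 - 0.66*r^3 + 5.0*r^2 + 4.5*r + 3.72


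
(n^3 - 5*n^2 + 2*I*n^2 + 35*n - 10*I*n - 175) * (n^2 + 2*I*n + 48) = n^5 - 5*n^4 + 4*I*n^4 + 79*n^3 - 20*I*n^3 - 395*n^2 + 166*I*n^2 + 1680*n - 830*I*n - 8400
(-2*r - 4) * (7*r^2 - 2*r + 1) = -14*r^3 - 24*r^2 + 6*r - 4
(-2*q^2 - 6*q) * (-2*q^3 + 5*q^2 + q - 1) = 4*q^5 + 2*q^4 - 32*q^3 - 4*q^2 + 6*q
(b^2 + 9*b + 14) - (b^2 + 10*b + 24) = -b - 10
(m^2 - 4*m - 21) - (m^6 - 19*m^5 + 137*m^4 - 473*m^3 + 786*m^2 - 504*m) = -m^6 + 19*m^5 - 137*m^4 + 473*m^3 - 785*m^2 + 500*m - 21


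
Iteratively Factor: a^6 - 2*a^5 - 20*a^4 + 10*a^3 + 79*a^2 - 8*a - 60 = (a - 2)*(a^5 - 20*a^3 - 30*a^2 + 19*a + 30) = (a - 2)*(a + 3)*(a^4 - 3*a^3 - 11*a^2 + 3*a + 10) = (a - 2)*(a + 1)*(a + 3)*(a^3 - 4*a^2 - 7*a + 10) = (a - 2)*(a + 1)*(a + 2)*(a + 3)*(a^2 - 6*a + 5) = (a - 2)*(a - 1)*(a + 1)*(a + 2)*(a + 3)*(a - 5)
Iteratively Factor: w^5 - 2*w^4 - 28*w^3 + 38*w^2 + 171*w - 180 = (w + 4)*(w^4 - 6*w^3 - 4*w^2 + 54*w - 45) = (w - 3)*(w + 4)*(w^3 - 3*w^2 - 13*w + 15) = (w - 3)*(w - 1)*(w + 4)*(w^2 - 2*w - 15) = (w - 3)*(w - 1)*(w + 3)*(w + 4)*(w - 5)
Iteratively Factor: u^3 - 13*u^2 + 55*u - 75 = (u - 5)*(u^2 - 8*u + 15) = (u - 5)*(u - 3)*(u - 5)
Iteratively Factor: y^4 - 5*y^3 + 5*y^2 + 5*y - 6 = (y - 3)*(y^3 - 2*y^2 - y + 2) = (y - 3)*(y + 1)*(y^2 - 3*y + 2) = (y - 3)*(y - 2)*(y + 1)*(y - 1)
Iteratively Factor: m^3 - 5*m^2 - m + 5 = (m + 1)*(m^2 - 6*m + 5) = (m - 1)*(m + 1)*(m - 5)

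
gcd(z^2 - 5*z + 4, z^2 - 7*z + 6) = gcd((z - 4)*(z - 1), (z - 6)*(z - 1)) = z - 1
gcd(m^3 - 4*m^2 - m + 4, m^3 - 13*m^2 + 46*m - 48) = 1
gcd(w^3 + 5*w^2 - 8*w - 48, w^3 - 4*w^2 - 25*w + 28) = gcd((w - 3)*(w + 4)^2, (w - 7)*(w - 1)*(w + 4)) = w + 4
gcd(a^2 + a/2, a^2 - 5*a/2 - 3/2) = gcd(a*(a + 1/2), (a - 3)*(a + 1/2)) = a + 1/2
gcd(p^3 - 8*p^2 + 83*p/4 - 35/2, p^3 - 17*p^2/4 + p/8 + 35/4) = p^2 - 11*p/2 + 7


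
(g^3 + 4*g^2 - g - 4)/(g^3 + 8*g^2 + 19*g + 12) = (g - 1)/(g + 3)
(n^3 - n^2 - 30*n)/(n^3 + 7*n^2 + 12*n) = (n^2 - n - 30)/(n^2 + 7*n + 12)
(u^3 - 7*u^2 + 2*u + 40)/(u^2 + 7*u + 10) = (u^2 - 9*u + 20)/(u + 5)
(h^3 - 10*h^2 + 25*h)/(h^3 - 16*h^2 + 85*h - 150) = h/(h - 6)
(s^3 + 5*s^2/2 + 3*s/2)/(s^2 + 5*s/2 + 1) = s*(2*s^2 + 5*s + 3)/(2*s^2 + 5*s + 2)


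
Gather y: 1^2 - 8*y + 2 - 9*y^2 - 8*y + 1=-9*y^2 - 16*y + 4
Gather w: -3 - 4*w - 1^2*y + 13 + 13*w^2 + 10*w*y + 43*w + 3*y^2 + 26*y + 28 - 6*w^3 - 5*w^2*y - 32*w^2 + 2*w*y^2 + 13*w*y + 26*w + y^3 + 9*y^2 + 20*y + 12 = -6*w^3 + w^2*(-5*y - 19) + w*(2*y^2 + 23*y + 65) + y^3 + 12*y^2 + 45*y + 50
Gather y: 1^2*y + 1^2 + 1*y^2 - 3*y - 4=y^2 - 2*y - 3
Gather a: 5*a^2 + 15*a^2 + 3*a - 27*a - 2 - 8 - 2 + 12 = 20*a^2 - 24*a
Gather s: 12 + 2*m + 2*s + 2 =2*m + 2*s + 14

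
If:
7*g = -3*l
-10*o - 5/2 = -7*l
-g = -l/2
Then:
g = 0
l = 0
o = -1/4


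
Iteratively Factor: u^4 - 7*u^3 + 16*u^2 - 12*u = (u - 3)*(u^3 - 4*u^2 + 4*u) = u*(u - 3)*(u^2 - 4*u + 4) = u*(u - 3)*(u - 2)*(u - 2)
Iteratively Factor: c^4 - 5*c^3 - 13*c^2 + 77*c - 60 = (c - 3)*(c^3 - 2*c^2 - 19*c + 20) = (c - 3)*(c + 4)*(c^2 - 6*c + 5) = (c - 3)*(c - 1)*(c + 4)*(c - 5)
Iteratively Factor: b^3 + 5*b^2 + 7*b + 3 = (b + 3)*(b^2 + 2*b + 1) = (b + 1)*(b + 3)*(b + 1)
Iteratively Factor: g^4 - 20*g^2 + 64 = (g + 2)*(g^3 - 2*g^2 - 16*g + 32) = (g - 4)*(g + 2)*(g^2 + 2*g - 8) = (g - 4)*(g - 2)*(g + 2)*(g + 4)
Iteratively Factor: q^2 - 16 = (q - 4)*(q + 4)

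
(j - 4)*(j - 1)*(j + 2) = j^3 - 3*j^2 - 6*j + 8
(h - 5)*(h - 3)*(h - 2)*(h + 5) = h^4 - 5*h^3 - 19*h^2 + 125*h - 150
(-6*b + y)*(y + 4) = -6*b*y - 24*b + y^2 + 4*y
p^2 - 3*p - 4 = (p - 4)*(p + 1)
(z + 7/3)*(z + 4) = z^2 + 19*z/3 + 28/3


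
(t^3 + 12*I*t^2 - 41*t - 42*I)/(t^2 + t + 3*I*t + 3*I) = (t^2 + 9*I*t - 14)/(t + 1)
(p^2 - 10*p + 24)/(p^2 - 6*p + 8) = (p - 6)/(p - 2)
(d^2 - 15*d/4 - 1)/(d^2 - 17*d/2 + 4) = (4*d^2 - 15*d - 4)/(2*(2*d^2 - 17*d + 8))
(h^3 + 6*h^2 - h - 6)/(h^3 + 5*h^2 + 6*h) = (h^3 + 6*h^2 - h - 6)/(h*(h^2 + 5*h + 6))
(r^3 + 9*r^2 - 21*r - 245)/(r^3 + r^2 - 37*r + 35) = (r + 7)/(r - 1)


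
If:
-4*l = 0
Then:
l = 0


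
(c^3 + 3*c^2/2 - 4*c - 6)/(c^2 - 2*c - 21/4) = 2*(c^2 - 4)/(2*c - 7)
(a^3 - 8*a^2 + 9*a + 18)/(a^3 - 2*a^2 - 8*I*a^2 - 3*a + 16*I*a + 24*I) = (a - 6)/(a - 8*I)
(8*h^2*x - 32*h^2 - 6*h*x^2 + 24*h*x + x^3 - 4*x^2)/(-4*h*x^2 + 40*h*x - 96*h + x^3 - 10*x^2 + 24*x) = (-2*h + x)/(x - 6)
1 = 1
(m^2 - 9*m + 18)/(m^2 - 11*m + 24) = (m - 6)/(m - 8)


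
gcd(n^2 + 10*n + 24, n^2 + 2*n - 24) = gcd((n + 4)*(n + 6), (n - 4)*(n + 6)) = n + 6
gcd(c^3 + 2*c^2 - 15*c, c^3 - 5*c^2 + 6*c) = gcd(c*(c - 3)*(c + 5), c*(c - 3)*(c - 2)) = c^2 - 3*c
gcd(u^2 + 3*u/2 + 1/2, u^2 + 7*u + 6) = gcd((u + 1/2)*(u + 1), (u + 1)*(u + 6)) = u + 1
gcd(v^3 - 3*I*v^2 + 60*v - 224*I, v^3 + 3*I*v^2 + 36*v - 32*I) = v^2 + 4*I*v + 32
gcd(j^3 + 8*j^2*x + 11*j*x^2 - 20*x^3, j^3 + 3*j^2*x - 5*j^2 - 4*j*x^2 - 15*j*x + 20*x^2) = -j^2 - 3*j*x + 4*x^2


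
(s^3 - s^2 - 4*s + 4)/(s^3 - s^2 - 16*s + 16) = (s^2 - 4)/(s^2 - 16)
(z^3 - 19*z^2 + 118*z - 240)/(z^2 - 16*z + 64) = (z^2 - 11*z + 30)/(z - 8)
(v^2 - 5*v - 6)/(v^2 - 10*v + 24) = (v + 1)/(v - 4)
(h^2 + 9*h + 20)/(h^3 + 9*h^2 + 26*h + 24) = (h + 5)/(h^2 + 5*h + 6)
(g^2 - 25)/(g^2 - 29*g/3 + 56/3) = 3*(g^2 - 25)/(3*g^2 - 29*g + 56)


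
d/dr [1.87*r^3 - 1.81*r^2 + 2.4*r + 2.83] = 5.61*r^2 - 3.62*r + 2.4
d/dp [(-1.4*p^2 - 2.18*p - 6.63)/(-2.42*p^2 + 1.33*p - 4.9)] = (-7.1376*p^2 - 18.3692*p + 19.4999)/(5.8564*p^4 - 6.4372*p^3 + 25.4849*p^2 - 13.034*p + 24.01)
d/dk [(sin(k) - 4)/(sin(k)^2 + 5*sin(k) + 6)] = (8*sin(k) + cos(k)^2 + 25)*cos(k)/(sin(k)^2 + 5*sin(k) + 6)^2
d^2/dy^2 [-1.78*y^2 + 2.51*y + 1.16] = -3.56000000000000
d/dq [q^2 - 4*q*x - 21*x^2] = 2*q - 4*x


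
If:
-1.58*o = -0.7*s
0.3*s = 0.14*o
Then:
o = 0.00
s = 0.00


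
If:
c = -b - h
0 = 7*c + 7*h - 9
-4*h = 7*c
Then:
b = -9/7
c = -12/7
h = 3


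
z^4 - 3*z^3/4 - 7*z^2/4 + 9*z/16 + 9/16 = (z - 3/2)*(z - 3/4)*(z + 1/2)*(z + 1)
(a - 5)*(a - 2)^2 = a^3 - 9*a^2 + 24*a - 20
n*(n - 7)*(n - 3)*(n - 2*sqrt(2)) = n^4 - 10*n^3 - 2*sqrt(2)*n^3 + 21*n^2 + 20*sqrt(2)*n^2 - 42*sqrt(2)*n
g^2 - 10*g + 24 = (g - 6)*(g - 4)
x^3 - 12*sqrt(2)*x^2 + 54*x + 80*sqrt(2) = (x - 8*sqrt(2))*(x - 5*sqrt(2))*(x + sqrt(2))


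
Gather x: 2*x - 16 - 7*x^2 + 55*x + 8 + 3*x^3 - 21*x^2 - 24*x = 3*x^3 - 28*x^2 + 33*x - 8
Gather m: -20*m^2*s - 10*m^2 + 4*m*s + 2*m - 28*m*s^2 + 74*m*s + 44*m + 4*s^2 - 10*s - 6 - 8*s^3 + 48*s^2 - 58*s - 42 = m^2*(-20*s - 10) + m*(-28*s^2 + 78*s + 46) - 8*s^3 + 52*s^2 - 68*s - 48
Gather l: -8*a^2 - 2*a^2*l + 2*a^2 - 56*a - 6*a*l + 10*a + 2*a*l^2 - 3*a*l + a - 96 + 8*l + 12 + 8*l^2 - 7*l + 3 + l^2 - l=-6*a^2 - 45*a + l^2*(2*a + 9) + l*(-2*a^2 - 9*a) - 81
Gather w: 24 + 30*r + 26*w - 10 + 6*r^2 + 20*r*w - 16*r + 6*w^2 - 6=6*r^2 + 14*r + 6*w^2 + w*(20*r + 26) + 8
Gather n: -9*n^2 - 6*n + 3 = -9*n^2 - 6*n + 3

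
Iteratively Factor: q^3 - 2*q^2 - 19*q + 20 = (q + 4)*(q^2 - 6*q + 5) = (q - 5)*(q + 4)*(q - 1)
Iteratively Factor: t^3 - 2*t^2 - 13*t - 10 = (t + 1)*(t^2 - 3*t - 10) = (t + 1)*(t + 2)*(t - 5)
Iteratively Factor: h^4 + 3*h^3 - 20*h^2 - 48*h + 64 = (h + 4)*(h^3 - h^2 - 16*h + 16) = (h - 1)*(h + 4)*(h^2 - 16) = (h - 4)*(h - 1)*(h + 4)*(h + 4)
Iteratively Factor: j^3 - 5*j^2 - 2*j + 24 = (j - 3)*(j^2 - 2*j - 8) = (j - 4)*(j - 3)*(j + 2)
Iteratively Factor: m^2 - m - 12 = (m - 4)*(m + 3)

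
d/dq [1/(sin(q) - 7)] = -cos(q)/(sin(q) - 7)^2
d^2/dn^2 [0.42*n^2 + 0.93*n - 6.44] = 0.840000000000000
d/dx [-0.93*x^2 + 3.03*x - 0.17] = 3.03 - 1.86*x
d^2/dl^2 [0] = 0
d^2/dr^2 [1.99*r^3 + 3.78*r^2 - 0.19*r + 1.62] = 11.94*r + 7.56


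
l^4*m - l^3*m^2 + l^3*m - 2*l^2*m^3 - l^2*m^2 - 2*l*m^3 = l*(l - 2*m)*(l + m)*(l*m + m)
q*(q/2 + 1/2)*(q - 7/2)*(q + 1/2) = q^4/2 - q^3 - 19*q^2/8 - 7*q/8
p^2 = p^2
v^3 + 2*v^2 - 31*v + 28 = (v - 4)*(v - 1)*(v + 7)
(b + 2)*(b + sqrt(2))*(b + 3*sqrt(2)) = b^3 + 2*b^2 + 4*sqrt(2)*b^2 + 6*b + 8*sqrt(2)*b + 12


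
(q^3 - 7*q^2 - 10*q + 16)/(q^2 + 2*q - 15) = (q^3 - 7*q^2 - 10*q + 16)/(q^2 + 2*q - 15)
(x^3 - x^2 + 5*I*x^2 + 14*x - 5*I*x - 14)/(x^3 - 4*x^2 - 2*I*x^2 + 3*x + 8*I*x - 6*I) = (x + 7*I)/(x - 3)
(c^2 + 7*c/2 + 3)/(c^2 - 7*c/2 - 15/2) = (c + 2)/(c - 5)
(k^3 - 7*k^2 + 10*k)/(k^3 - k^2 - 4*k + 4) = k*(k - 5)/(k^2 + k - 2)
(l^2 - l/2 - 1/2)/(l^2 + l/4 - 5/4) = 2*(2*l + 1)/(4*l + 5)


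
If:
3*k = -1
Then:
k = -1/3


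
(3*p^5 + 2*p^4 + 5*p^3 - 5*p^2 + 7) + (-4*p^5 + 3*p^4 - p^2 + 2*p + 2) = -p^5 + 5*p^4 + 5*p^3 - 6*p^2 + 2*p + 9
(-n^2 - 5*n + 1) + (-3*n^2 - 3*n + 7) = -4*n^2 - 8*n + 8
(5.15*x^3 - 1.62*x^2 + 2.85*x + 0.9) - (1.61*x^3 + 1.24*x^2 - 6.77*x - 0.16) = 3.54*x^3 - 2.86*x^2 + 9.62*x + 1.06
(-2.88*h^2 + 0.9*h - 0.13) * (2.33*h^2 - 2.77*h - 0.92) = -6.7104*h^4 + 10.0746*h^3 - 0.1463*h^2 - 0.4679*h + 0.1196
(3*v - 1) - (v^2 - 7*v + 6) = -v^2 + 10*v - 7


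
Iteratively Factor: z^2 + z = (z + 1)*(z)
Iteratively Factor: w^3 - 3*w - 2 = (w + 1)*(w^2 - w - 2) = (w + 1)^2*(w - 2)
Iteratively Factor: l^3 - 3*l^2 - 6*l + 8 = (l + 2)*(l^2 - 5*l + 4) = (l - 4)*(l + 2)*(l - 1)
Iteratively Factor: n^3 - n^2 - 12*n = (n)*(n^2 - n - 12) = n*(n + 3)*(n - 4)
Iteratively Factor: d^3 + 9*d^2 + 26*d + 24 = (d + 2)*(d^2 + 7*d + 12) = (d + 2)*(d + 3)*(d + 4)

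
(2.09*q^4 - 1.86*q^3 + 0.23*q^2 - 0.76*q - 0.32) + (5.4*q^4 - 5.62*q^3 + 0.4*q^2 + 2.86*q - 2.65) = 7.49*q^4 - 7.48*q^3 + 0.63*q^2 + 2.1*q - 2.97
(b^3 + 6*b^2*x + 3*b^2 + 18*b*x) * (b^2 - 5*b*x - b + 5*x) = b^5 + b^4*x + 2*b^4 - 30*b^3*x^2 + 2*b^3*x - 3*b^3 - 60*b^2*x^2 - 3*b^2*x + 90*b*x^2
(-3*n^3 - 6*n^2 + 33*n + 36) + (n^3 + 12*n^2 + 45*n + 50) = -2*n^3 + 6*n^2 + 78*n + 86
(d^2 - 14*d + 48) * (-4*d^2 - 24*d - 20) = -4*d^4 + 32*d^3 + 124*d^2 - 872*d - 960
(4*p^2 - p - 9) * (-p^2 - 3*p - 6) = -4*p^4 - 11*p^3 - 12*p^2 + 33*p + 54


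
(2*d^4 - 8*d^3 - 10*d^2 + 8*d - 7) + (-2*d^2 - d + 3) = 2*d^4 - 8*d^3 - 12*d^2 + 7*d - 4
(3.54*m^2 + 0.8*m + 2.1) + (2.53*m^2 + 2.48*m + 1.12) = 6.07*m^2 + 3.28*m + 3.22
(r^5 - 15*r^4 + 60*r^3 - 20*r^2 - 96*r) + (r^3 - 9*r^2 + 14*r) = r^5 - 15*r^4 + 61*r^3 - 29*r^2 - 82*r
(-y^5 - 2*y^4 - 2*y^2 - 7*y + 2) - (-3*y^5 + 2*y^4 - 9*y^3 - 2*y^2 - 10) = 2*y^5 - 4*y^4 + 9*y^3 - 7*y + 12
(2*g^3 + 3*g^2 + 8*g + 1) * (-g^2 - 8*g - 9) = -2*g^5 - 19*g^4 - 50*g^3 - 92*g^2 - 80*g - 9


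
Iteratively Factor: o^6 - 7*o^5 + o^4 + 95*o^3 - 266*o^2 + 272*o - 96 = (o + 4)*(o^5 - 11*o^4 + 45*o^3 - 85*o^2 + 74*o - 24) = (o - 3)*(o + 4)*(o^4 - 8*o^3 + 21*o^2 - 22*o + 8) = (o - 3)*(o - 2)*(o + 4)*(o^3 - 6*o^2 + 9*o - 4) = (o - 3)*(o - 2)*(o - 1)*(o + 4)*(o^2 - 5*o + 4) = (o - 4)*(o - 3)*(o - 2)*(o - 1)*(o + 4)*(o - 1)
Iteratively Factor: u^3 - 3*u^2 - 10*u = (u)*(u^2 - 3*u - 10) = u*(u - 5)*(u + 2)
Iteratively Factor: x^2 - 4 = (x - 2)*(x + 2)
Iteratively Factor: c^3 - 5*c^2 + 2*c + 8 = (c - 4)*(c^2 - c - 2) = (c - 4)*(c - 2)*(c + 1)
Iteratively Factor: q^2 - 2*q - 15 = (q + 3)*(q - 5)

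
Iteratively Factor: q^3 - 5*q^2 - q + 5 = (q + 1)*(q^2 - 6*q + 5) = (q - 5)*(q + 1)*(q - 1)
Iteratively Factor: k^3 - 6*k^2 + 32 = (k - 4)*(k^2 - 2*k - 8) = (k - 4)^2*(k + 2)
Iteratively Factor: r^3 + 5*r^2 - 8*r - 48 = (r + 4)*(r^2 + r - 12) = (r + 4)^2*(r - 3)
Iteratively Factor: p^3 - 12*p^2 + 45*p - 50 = (p - 5)*(p^2 - 7*p + 10) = (p - 5)^2*(p - 2)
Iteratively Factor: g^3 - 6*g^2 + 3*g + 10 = (g - 5)*(g^2 - g - 2) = (g - 5)*(g + 1)*(g - 2)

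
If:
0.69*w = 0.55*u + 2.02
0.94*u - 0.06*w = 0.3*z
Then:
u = 0.33625730994152*z + 0.196881091617934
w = 0.268031189083821*z + 3.08447043534763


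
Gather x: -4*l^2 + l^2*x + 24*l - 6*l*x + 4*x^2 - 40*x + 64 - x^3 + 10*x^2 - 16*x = -4*l^2 + 24*l - x^3 + 14*x^2 + x*(l^2 - 6*l - 56) + 64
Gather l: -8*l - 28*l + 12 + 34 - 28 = 18 - 36*l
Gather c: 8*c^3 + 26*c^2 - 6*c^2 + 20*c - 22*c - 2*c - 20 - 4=8*c^3 + 20*c^2 - 4*c - 24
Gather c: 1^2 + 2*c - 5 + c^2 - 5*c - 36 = c^2 - 3*c - 40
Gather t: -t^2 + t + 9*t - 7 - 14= -t^2 + 10*t - 21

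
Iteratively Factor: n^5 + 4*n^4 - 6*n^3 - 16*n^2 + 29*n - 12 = (n - 1)*(n^4 + 5*n^3 - n^2 - 17*n + 12) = (n - 1)^2*(n^3 + 6*n^2 + 5*n - 12) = (n - 1)^2*(n + 4)*(n^2 + 2*n - 3) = (n - 1)^3*(n + 4)*(n + 3)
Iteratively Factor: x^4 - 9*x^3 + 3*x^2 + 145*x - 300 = (x + 4)*(x^3 - 13*x^2 + 55*x - 75) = (x - 3)*(x + 4)*(x^2 - 10*x + 25) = (x - 5)*(x - 3)*(x + 4)*(x - 5)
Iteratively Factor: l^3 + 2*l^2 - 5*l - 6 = (l + 1)*(l^2 + l - 6) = (l - 2)*(l + 1)*(l + 3)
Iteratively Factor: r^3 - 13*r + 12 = (r - 3)*(r^2 + 3*r - 4) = (r - 3)*(r + 4)*(r - 1)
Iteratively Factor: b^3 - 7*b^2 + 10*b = (b - 2)*(b^2 - 5*b) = b*(b - 2)*(b - 5)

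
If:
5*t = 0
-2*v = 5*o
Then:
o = -2*v/5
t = 0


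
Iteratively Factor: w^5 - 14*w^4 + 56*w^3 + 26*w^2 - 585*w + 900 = (w - 5)*(w^4 - 9*w^3 + 11*w^2 + 81*w - 180) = (w - 5)^2*(w^3 - 4*w^2 - 9*w + 36) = (w - 5)^2*(w - 4)*(w^2 - 9) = (w - 5)^2*(w - 4)*(w - 3)*(w + 3)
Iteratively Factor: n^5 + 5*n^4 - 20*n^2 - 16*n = (n + 4)*(n^4 + n^3 - 4*n^2 - 4*n) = n*(n + 4)*(n^3 + n^2 - 4*n - 4) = n*(n + 1)*(n + 4)*(n^2 - 4) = n*(n - 2)*(n + 1)*(n + 4)*(n + 2)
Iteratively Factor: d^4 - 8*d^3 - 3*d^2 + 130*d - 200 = (d - 2)*(d^3 - 6*d^2 - 15*d + 100) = (d - 5)*(d - 2)*(d^2 - d - 20) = (d - 5)^2*(d - 2)*(d + 4)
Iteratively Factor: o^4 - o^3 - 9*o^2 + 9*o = (o)*(o^3 - o^2 - 9*o + 9) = o*(o + 3)*(o^2 - 4*o + 3) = o*(o - 1)*(o + 3)*(o - 3)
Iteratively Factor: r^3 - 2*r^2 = (r)*(r^2 - 2*r) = r^2*(r - 2)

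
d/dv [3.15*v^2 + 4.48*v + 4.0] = 6.3*v + 4.48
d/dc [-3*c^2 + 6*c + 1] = 6 - 6*c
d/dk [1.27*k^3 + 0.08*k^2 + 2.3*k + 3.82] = 3.81*k^2 + 0.16*k + 2.3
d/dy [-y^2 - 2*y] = -2*y - 2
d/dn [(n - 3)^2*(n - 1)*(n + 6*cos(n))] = (n - 3)*(-(n - 3)*(n - 1)*(6*sin(n) - 1) + (n - 3)*(n + 6*cos(n)) + (n + 6*cos(n))*(2*n - 2))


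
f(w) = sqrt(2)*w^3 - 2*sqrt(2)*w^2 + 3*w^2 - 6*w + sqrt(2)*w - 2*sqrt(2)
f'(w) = 3*sqrt(2)*w^2 - 4*sqrt(2)*w + 6*w - 6 + sqrt(2)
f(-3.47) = -43.94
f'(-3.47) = 45.31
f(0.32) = -4.23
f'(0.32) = -4.04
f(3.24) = 32.22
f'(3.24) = 41.06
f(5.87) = 262.21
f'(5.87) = 143.62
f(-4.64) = -119.13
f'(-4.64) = 85.16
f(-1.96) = -3.83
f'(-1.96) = 11.04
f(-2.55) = -13.47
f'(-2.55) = 22.13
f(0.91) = -5.79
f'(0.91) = -0.76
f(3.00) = 23.14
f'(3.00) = 34.63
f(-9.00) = -978.62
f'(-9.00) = 335.98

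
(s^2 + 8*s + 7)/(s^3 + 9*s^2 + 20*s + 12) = (s + 7)/(s^2 + 8*s + 12)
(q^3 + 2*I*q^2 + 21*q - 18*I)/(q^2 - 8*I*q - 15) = (q^2 + 5*I*q + 6)/(q - 5*I)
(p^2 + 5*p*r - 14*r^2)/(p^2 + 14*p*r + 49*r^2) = (p - 2*r)/(p + 7*r)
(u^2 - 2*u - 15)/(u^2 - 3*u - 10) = (u + 3)/(u + 2)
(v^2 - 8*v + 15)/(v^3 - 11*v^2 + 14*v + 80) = (v - 3)/(v^2 - 6*v - 16)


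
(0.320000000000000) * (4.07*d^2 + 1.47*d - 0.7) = 1.3024*d^2 + 0.4704*d - 0.224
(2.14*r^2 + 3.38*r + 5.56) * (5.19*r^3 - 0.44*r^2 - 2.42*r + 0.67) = 11.1066*r^5 + 16.6006*r^4 + 22.1904*r^3 - 9.1922*r^2 - 11.1906*r + 3.7252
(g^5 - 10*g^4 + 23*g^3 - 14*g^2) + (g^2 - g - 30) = g^5 - 10*g^4 + 23*g^3 - 13*g^2 - g - 30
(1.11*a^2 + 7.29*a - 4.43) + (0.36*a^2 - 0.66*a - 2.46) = 1.47*a^2 + 6.63*a - 6.89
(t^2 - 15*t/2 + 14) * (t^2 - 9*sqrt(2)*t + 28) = t^4 - 9*sqrt(2)*t^3 - 15*t^3/2 + 42*t^2 + 135*sqrt(2)*t^2/2 - 210*t - 126*sqrt(2)*t + 392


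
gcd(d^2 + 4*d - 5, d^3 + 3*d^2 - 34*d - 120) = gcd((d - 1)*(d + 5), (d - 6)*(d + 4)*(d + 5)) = d + 5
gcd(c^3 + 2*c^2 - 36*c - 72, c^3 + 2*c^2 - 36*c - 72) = c^3 + 2*c^2 - 36*c - 72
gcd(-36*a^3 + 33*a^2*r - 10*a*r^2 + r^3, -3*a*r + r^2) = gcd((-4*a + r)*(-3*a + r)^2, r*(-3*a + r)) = -3*a + r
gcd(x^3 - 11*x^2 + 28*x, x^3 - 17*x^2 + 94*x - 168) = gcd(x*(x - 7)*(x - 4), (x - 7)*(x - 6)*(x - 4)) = x^2 - 11*x + 28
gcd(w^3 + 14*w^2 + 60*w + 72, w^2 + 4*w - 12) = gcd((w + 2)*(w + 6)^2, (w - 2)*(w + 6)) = w + 6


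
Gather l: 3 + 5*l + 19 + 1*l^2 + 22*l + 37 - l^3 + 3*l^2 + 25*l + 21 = -l^3 + 4*l^2 + 52*l + 80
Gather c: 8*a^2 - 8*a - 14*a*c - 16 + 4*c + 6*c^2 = 8*a^2 - 8*a + 6*c^2 + c*(4 - 14*a) - 16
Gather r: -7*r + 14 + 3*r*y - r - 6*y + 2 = r*(3*y - 8) - 6*y + 16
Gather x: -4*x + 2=2 - 4*x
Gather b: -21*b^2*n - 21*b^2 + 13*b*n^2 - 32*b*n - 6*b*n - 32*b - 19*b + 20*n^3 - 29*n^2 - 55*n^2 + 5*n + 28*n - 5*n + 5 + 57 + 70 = b^2*(-21*n - 21) + b*(13*n^2 - 38*n - 51) + 20*n^3 - 84*n^2 + 28*n + 132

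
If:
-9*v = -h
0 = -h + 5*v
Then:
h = 0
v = 0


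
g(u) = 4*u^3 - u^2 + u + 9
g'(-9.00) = 991.00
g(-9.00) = -2997.00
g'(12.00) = 1705.00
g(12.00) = 6789.00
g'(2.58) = 75.72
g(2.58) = 73.62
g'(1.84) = 37.95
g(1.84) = 32.37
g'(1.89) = 40.09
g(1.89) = 34.32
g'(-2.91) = 108.44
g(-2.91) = -100.95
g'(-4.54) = 257.42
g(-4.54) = -390.46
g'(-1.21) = 20.99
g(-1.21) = -0.76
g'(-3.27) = 135.85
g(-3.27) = -144.83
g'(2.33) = 61.49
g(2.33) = 56.50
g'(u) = 12*u^2 - 2*u + 1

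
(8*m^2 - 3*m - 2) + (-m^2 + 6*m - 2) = 7*m^2 + 3*m - 4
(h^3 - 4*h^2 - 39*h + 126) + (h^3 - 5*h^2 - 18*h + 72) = 2*h^3 - 9*h^2 - 57*h + 198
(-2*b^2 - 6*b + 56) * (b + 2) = -2*b^3 - 10*b^2 + 44*b + 112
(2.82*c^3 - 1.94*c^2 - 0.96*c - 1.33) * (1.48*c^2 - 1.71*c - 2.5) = 4.1736*c^5 - 7.6934*c^4 - 5.1534*c^3 + 4.5232*c^2 + 4.6743*c + 3.325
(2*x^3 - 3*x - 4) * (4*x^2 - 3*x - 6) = 8*x^5 - 6*x^4 - 24*x^3 - 7*x^2 + 30*x + 24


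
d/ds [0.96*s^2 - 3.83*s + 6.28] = 1.92*s - 3.83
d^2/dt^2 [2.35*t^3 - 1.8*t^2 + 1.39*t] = 14.1*t - 3.6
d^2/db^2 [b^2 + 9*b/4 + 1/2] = 2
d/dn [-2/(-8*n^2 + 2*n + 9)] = 4*(1 - 8*n)/(-8*n^2 + 2*n + 9)^2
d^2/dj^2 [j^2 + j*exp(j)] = j*exp(j) + 2*exp(j) + 2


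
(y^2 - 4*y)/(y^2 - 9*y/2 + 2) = 2*y/(2*y - 1)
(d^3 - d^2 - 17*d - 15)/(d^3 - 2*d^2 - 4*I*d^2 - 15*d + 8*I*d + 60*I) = (d + 1)/(d - 4*I)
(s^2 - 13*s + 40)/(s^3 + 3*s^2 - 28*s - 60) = (s - 8)/(s^2 + 8*s + 12)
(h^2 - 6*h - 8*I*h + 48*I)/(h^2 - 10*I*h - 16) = (h - 6)/(h - 2*I)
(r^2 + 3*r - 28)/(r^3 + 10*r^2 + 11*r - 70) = (r - 4)/(r^2 + 3*r - 10)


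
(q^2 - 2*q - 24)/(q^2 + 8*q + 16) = (q - 6)/(q + 4)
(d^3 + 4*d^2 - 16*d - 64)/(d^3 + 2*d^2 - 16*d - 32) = (d + 4)/(d + 2)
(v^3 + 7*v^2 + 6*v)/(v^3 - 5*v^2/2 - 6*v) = 2*(v^2 + 7*v + 6)/(2*v^2 - 5*v - 12)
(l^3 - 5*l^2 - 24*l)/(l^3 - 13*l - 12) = l*(l - 8)/(l^2 - 3*l - 4)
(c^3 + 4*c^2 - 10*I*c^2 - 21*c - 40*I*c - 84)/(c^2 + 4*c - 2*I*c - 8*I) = (c^2 - 10*I*c - 21)/(c - 2*I)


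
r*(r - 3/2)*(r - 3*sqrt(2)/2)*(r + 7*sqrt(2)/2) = r^4 - 3*r^3/2 + 2*sqrt(2)*r^3 - 21*r^2/2 - 3*sqrt(2)*r^2 + 63*r/4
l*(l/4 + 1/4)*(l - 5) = l^3/4 - l^2 - 5*l/4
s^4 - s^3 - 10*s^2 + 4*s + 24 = (s - 3)*(s - 2)*(s + 2)^2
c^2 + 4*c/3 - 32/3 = (c - 8/3)*(c + 4)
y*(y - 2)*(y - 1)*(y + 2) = y^4 - y^3 - 4*y^2 + 4*y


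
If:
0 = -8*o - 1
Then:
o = -1/8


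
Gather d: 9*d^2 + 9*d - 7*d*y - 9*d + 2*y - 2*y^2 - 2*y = 9*d^2 - 7*d*y - 2*y^2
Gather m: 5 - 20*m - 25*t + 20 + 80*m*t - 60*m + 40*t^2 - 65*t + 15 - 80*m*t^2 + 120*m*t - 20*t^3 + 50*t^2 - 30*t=m*(-80*t^2 + 200*t - 80) - 20*t^3 + 90*t^2 - 120*t + 40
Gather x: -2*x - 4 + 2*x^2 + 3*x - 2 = 2*x^2 + x - 6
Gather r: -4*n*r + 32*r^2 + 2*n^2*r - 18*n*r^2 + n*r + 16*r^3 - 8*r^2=16*r^3 + r^2*(24 - 18*n) + r*(2*n^2 - 3*n)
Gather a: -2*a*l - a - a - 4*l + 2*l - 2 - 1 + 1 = a*(-2*l - 2) - 2*l - 2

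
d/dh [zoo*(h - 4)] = zoo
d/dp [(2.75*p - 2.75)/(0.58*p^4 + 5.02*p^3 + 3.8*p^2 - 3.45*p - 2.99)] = (1.595*p^4 + 13.805*p^3 + 10.45*p^2 - 9.4875*p - 8.2225)*(0.58*p^4 + 5.02*p^3 + 3.8*p^2 - 3.45*p - (p - 1)*(2.32*p^3 + 15.06*p^2 + 7.6*p - 3.45) - 2.99)/(0.58*p^4 + 5.02*p^3 + 3.8*p^2 - 3.45*p - 2.99)^3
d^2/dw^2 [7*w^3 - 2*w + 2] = 42*w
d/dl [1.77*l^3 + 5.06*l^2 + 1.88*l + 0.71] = 5.31*l^2 + 10.12*l + 1.88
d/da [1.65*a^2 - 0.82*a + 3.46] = 3.3*a - 0.82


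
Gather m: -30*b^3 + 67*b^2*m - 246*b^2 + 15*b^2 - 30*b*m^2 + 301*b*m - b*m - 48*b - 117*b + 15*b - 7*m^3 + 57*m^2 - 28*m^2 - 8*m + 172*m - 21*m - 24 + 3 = -30*b^3 - 231*b^2 - 150*b - 7*m^3 + m^2*(29 - 30*b) + m*(67*b^2 + 300*b + 143) - 21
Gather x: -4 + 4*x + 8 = 4*x + 4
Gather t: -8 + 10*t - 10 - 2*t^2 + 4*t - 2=-2*t^2 + 14*t - 20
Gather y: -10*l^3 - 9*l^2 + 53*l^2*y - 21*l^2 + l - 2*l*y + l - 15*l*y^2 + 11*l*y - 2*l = -10*l^3 - 30*l^2 - 15*l*y^2 + y*(53*l^2 + 9*l)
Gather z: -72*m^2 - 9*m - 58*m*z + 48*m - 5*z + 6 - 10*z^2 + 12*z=-72*m^2 + 39*m - 10*z^2 + z*(7 - 58*m) + 6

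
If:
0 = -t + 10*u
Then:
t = 10*u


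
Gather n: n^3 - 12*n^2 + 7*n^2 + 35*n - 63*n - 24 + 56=n^3 - 5*n^2 - 28*n + 32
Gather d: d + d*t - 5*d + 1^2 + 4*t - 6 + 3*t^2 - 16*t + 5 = d*(t - 4) + 3*t^2 - 12*t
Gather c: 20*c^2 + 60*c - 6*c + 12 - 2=20*c^2 + 54*c + 10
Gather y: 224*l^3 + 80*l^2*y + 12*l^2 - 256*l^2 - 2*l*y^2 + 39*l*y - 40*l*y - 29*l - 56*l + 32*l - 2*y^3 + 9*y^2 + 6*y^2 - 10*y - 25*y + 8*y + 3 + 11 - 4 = 224*l^3 - 244*l^2 - 53*l - 2*y^3 + y^2*(15 - 2*l) + y*(80*l^2 - l - 27) + 10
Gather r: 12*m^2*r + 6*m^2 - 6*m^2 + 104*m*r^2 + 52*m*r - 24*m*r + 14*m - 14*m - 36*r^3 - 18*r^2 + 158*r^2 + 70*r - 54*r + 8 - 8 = -36*r^3 + r^2*(104*m + 140) + r*(12*m^2 + 28*m + 16)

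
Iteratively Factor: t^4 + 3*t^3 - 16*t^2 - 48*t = (t)*(t^3 + 3*t^2 - 16*t - 48) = t*(t + 4)*(t^2 - t - 12) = t*(t + 3)*(t + 4)*(t - 4)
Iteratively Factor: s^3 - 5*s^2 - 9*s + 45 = (s + 3)*(s^2 - 8*s + 15) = (s - 5)*(s + 3)*(s - 3)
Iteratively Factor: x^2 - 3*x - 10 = (x + 2)*(x - 5)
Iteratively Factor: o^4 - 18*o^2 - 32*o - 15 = (o + 3)*(o^3 - 3*o^2 - 9*o - 5) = (o + 1)*(o + 3)*(o^2 - 4*o - 5) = (o + 1)^2*(o + 3)*(o - 5)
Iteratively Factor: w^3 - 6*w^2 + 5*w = (w - 1)*(w^2 - 5*w) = w*(w - 1)*(w - 5)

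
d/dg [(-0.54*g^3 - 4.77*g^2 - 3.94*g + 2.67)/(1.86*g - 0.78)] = (-2.0088*g^3 - 7.6086*g^2 + 7.4412*g - 1.893)/(3.4596*g^2 - 2.9016*g + 0.6084)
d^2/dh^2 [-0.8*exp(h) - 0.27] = -0.8*exp(h)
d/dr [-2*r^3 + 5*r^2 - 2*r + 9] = -6*r^2 + 10*r - 2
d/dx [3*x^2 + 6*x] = 6*x + 6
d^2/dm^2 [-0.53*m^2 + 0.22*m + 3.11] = -1.06000000000000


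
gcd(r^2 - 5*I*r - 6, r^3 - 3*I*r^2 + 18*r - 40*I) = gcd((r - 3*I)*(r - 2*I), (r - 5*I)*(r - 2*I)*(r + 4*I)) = r - 2*I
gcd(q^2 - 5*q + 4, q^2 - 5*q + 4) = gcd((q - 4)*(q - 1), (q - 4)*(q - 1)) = q^2 - 5*q + 4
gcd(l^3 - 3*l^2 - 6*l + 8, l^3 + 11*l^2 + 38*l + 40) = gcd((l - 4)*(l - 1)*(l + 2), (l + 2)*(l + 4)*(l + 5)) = l + 2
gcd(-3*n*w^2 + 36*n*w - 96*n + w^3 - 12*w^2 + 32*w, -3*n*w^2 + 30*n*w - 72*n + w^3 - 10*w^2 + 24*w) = -3*n*w + 12*n + w^2 - 4*w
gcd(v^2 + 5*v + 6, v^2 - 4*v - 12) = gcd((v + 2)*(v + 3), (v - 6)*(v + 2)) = v + 2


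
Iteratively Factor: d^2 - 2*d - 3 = (d + 1)*(d - 3)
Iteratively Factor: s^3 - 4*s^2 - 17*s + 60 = (s + 4)*(s^2 - 8*s + 15) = (s - 5)*(s + 4)*(s - 3)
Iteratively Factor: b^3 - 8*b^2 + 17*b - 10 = (b - 1)*(b^2 - 7*b + 10) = (b - 2)*(b - 1)*(b - 5)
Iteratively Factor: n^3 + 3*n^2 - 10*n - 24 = (n - 3)*(n^2 + 6*n + 8) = (n - 3)*(n + 4)*(n + 2)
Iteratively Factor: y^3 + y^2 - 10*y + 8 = (y - 1)*(y^2 + 2*y - 8) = (y - 1)*(y + 4)*(y - 2)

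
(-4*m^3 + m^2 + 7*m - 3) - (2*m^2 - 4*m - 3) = -4*m^3 - m^2 + 11*m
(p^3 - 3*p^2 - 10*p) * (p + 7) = p^4 + 4*p^3 - 31*p^2 - 70*p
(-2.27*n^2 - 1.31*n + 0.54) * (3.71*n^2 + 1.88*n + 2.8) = -8.4217*n^4 - 9.1277*n^3 - 6.8154*n^2 - 2.6528*n + 1.512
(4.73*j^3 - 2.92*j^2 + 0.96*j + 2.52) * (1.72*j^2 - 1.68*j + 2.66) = 8.1356*j^5 - 12.9688*j^4 + 19.1386*j^3 - 5.0456*j^2 - 1.68*j + 6.7032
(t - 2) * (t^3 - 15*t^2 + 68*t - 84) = t^4 - 17*t^3 + 98*t^2 - 220*t + 168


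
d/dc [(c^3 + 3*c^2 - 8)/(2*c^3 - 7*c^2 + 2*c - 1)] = (-13*c^4 + 4*c^3 + 51*c^2 - 118*c + 16)/(4*c^6 - 28*c^5 + 57*c^4 - 32*c^3 + 18*c^2 - 4*c + 1)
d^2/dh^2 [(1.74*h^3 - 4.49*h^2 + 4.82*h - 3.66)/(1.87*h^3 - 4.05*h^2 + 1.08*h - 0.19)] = (-1.4210854715202e-14*h^7 - 5.04638199999999*h^6 + 80.0457240000001*h^5 - 310.78278*h^4 + 521.92385*h^3 - 365.410722*h^2 + 66.373596*h - 1.251358)/(6.539203*h^9 - 42.487335*h^8 + 103.347981*h^7 - 117.499638*h^6 + 68.321394*h^5 - 25.823529*h^4 + 6.448593*h^3 - 1.103463*h^2 + 0.116964*h - 0.006859)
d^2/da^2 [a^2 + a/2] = 2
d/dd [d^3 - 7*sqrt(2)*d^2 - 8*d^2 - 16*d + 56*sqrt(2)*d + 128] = 3*d^2 - 14*sqrt(2)*d - 16*d - 16 + 56*sqrt(2)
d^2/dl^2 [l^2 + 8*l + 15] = 2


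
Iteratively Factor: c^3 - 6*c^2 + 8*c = (c - 2)*(c^2 - 4*c) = (c - 4)*(c - 2)*(c)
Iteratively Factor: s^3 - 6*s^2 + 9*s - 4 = (s - 4)*(s^2 - 2*s + 1) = (s - 4)*(s - 1)*(s - 1)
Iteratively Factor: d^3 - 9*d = (d - 3)*(d^2 + 3*d) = d*(d - 3)*(d + 3)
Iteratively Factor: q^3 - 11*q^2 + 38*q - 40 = (q - 2)*(q^2 - 9*q + 20) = (q - 5)*(q - 2)*(q - 4)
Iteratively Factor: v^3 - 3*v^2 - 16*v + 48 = (v - 4)*(v^2 + v - 12) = (v - 4)*(v - 3)*(v + 4)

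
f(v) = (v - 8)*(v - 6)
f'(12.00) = 10.00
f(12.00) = 24.00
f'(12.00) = 10.00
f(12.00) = 24.00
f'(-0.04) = -14.08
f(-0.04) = 48.56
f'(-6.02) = -26.04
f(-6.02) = 168.52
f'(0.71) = -12.58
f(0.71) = 38.56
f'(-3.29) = -20.58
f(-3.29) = 104.88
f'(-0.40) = -14.80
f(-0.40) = 53.76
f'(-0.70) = -15.40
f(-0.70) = 58.29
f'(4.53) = -4.94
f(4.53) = 5.10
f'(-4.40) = -22.80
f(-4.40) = 128.96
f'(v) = 2*v - 14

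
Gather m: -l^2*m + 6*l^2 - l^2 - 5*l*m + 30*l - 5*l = 5*l^2 + 25*l + m*(-l^2 - 5*l)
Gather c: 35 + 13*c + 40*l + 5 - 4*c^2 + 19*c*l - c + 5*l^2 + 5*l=-4*c^2 + c*(19*l + 12) + 5*l^2 + 45*l + 40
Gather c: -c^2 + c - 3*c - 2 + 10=-c^2 - 2*c + 8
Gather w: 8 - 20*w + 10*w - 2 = 6 - 10*w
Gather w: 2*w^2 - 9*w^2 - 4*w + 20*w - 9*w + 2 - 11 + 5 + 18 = -7*w^2 + 7*w + 14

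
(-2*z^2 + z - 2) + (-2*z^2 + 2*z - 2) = -4*z^2 + 3*z - 4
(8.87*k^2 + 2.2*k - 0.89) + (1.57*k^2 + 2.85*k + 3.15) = 10.44*k^2 + 5.05*k + 2.26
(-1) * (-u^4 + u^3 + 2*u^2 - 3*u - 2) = u^4 - u^3 - 2*u^2 + 3*u + 2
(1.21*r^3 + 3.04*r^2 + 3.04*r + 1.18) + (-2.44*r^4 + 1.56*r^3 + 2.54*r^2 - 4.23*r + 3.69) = -2.44*r^4 + 2.77*r^3 + 5.58*r^2 - 1.19*r + 4.87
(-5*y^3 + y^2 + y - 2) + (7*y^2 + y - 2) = -5*y^3 + 8*y^2 + 2*y - 4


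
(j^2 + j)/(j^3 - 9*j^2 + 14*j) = (j + 1)/(j^2 - 9*j + 14)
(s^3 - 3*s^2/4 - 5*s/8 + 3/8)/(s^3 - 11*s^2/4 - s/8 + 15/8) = (2*s - 1)/(2*s - 5)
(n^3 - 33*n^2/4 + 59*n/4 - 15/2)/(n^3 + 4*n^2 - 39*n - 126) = (4*n^2 - 9*n + 5)/(4*(n^2 + 10*n + 21))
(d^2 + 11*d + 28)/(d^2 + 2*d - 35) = (d + 4)/(d - 5)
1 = 1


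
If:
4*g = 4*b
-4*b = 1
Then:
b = -1/4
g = -1/4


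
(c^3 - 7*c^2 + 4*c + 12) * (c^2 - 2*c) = c^5 - 9*c^4 + 18*c^3 + 4*c^2 - 24*c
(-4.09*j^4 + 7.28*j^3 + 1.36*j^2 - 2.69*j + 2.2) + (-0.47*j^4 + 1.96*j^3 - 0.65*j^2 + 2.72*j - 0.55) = -4.56*j^4 + 9.24*j^3 + 0.71*j^2 + 0.0300000000000002*j + 1.65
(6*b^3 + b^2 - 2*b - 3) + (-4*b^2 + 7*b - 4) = 6*b^3 - 3*b^2 + 5*b - 7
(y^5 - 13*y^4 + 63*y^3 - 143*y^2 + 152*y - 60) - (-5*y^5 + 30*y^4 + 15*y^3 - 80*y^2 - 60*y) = 6*y^5 - 43*y^4 + 48*y^3 - 63*y^2 + 212*y - 60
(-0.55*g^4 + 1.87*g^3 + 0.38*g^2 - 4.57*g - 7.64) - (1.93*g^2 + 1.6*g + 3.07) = -0.55*g^4 + 1.87*g^3 - 1.55*g^2 - 6.17*g - 10.71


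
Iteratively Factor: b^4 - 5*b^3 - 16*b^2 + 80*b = (b - 4)*(b^3 - b^2 - 20*b) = (b - 4)*(b + 4)*(b^2 - 5*b) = b*(b - 4)*(b + 4)*(b - 5)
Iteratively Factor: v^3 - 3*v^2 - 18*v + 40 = (v - 2)*(v^2 - v - 20) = (v - 5)*(v - 2)*(v + 4)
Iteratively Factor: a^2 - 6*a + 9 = (a - 3)*(a - 3)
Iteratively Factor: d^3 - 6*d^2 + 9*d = (d - 3)*(d^2 - 3*d) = (d - 3)^2*(d)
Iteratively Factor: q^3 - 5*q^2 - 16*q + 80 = (q - 4)*(q^2 - q - 20) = (q - 5)*(q - 4)*(q + 4)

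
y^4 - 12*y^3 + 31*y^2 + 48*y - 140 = (y - 7)*(y - 5)*(y - 2)*(y + 2)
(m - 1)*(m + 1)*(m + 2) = m^3 + 2*m^2 - m - 2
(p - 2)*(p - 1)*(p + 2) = p^3 - p^2 - 4*p + 4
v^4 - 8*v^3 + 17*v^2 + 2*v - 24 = (v - 4)*(v - 3)*(v - 2)*(v + 1)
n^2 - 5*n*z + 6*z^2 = (n - 3*z)*(n - 2*z)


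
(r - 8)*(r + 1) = r^2 - 7*r - 8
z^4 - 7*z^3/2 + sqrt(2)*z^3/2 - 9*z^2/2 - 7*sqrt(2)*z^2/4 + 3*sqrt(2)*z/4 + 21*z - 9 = (z - 3)*(z - 1/2)*(z - 3*sqrt(2)/2)*(z + 2*sqrt(2))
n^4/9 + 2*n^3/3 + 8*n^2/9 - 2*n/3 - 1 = (n/3 + 1)^2*(n - 1)*(n + 1)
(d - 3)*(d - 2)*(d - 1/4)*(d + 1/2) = d^4 - 19*d^3/4 + 37*d^2/8 + 17*d/8 - 3/4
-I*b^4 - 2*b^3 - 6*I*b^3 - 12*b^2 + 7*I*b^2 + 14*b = b*(b + 7)*(b - 2*I)*(-I*b + I)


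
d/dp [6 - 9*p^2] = -18*p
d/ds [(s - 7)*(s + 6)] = 2*s - 1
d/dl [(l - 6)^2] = 2*l - 12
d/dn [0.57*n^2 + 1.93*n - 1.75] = 1.14*n + 1.93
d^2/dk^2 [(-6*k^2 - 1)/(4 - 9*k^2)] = 66*(27*k^2 + 4)/(729*k^6 - 972*k^4 + 432*k^2 - 64)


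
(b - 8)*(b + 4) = b^2 - 4*b - 32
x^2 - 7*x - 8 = (x - 8)*(x + 1)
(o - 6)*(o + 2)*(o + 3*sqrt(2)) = o^3 - 4*o^2 + 3*sqrt(2)*o^2 - 12*sqrt(2)*o - 12*o - 36*sqrt(2)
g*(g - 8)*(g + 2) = g^3 - 6*g^2 - 16*g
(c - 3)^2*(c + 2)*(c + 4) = c^4 - 19*c^2 + 6*c + 72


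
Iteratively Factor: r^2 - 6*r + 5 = (r - 5)*(r - 1)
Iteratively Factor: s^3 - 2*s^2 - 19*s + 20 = (s - 5)*(s^2 + 3*s - 4) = (s - 5)*(s + 4)*(s - 1)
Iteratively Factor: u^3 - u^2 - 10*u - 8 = (u + 1)*(u^2 - 2*u - 8) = (u + 1)*(u + 2)*(u - 4)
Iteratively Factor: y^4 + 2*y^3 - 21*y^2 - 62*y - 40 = (y - 5)*(y^3 + 7*y^2 + 14*y + 8) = (y - 5)*(y + 1)*(y^2 + 6*y + 8) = (y - 5)*(y + 1)*(y + 4)*(y + 2)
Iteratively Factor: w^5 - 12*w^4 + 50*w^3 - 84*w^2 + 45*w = (w - 3)*(w^4 - 9*w^3 + 23*w^2 - 15*w) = (w - 3)^2*(w^3 - 6*w^2 + 5*w) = w*(w - 3)^2*(w^2 - 6*w + 5) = w*(w - 5)*(w - 3)^2*(w - 1)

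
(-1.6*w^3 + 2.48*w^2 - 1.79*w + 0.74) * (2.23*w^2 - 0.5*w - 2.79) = -3.568*w^5 + 6.3304*w^4 - 0.7677*w^3 - 4.374*w^2 + 4.6241*w - 2.0646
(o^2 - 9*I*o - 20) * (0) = 0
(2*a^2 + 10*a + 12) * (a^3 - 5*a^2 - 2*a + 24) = 2*a^5 - 42*a^3 - 32*a^2 + 216*a + 288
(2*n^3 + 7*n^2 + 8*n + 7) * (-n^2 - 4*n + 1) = -2*n^5 - 15*n^4 - 34*n^3 - 32*n^2 - 20*n + 7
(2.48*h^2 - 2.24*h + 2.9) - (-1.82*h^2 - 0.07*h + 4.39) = 4.3*h^2 - 2.17*h - 1.49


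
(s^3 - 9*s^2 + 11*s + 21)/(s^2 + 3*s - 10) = (s^3 - 9*s^2 + 11*s + 21)/(s^2 + 3*s - 10)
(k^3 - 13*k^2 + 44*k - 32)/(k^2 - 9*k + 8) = k - 4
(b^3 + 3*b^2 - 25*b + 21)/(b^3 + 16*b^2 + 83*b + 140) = (b^2 - 4*b + 3)/(b^2 + 9*b + 20)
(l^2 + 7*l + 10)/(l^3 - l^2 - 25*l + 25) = (l + 2)/(l^2 - 6*l + 5)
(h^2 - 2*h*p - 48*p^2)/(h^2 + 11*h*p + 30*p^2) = (h - 8*p)/(h + 5*p)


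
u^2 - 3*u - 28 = (u - 7)*(u + 4)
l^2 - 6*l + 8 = (l - 4)*(l - 2)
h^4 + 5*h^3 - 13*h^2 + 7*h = h*(h - 1)^2*(h + 7)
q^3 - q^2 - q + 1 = (q - 1)^2*(q + 1)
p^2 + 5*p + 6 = (p + 2)*(p + 3)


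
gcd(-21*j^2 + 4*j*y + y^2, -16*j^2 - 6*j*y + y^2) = 1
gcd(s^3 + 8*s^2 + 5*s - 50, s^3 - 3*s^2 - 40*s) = s + 5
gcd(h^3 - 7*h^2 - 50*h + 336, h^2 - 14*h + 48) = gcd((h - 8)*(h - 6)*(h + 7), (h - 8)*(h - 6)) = h^2 - 14*h + 48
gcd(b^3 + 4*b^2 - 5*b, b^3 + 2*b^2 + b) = b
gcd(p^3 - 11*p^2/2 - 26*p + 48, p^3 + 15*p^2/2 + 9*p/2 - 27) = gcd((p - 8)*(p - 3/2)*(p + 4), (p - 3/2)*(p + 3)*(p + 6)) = p - 3/2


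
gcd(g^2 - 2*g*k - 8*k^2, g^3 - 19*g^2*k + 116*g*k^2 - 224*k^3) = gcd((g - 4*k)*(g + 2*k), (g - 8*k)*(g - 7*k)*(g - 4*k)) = g - 4*k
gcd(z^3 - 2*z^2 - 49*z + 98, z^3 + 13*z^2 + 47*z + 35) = z + 7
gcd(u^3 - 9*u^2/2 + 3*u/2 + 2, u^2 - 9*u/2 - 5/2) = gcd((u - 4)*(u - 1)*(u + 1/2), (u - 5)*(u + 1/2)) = u + 1/2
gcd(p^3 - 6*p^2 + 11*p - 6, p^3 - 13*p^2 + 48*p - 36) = p - 1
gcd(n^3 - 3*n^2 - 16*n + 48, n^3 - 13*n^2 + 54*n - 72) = n^2 - 7*n + 12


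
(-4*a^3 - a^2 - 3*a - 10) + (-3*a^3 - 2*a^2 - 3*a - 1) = -7*a^3 - 3*a^2 - 6*a - 11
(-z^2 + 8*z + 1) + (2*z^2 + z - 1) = z^2 + 9*z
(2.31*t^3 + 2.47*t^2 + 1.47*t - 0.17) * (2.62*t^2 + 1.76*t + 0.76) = 6.0522*t^5 + 10.537*t^4 + 9.9542*t^3 + 4.019*t^2 + 0.818*t - 0.1292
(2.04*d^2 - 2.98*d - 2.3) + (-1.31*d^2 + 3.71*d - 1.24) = 0.73*d^2 + 0.73*d - 3.54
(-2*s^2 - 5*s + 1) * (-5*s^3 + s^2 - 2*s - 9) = 10*s^5 + 23*s^4 - 6*s^3 + 29*s^2 + 43*s - 9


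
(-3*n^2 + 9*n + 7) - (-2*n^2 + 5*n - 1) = -n^2 + 4*n + 8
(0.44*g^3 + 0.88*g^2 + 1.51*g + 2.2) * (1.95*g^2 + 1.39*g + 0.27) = 0.858*g^5 + 2.3276*g^4 + 4.2865*g^3 + 6.6265*g^2 + 3.4657*g + 0.594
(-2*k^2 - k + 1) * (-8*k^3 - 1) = 16*k^5 + 8*k^4 - 8*k^3 + 2*k^2 + k - 1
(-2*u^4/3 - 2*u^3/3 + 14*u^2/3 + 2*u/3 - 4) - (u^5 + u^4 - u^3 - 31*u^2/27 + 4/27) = -u^5 - 5*u^4/3 + u^3/3 + 157*u^2/27 + 2*u/3 - 112/27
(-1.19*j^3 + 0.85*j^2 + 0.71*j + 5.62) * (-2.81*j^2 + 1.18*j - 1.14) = 3.3439*j^5 - 3.7927*j^4 + 0.3645*j^3 - 15.9234*j^2 + 5.8222*j - 6.4068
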